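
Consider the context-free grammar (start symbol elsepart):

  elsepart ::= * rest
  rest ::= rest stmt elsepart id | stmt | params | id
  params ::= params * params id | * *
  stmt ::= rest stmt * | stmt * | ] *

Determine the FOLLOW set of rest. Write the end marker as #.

{ #, *, ], id }

In elsepart ::= * rest: rest is at the end, add FOLLOW(elsepart) = { #, id }.
In rest ::= rest stmt elsepart id: add FIRST(stmt elsepart id) = { *, ], id }.
In stmt ::= rest stmt *: add FIRST(stmt *) = { *, ], id }.
Union: FOLLOW(rest) = { #, *, ], id }.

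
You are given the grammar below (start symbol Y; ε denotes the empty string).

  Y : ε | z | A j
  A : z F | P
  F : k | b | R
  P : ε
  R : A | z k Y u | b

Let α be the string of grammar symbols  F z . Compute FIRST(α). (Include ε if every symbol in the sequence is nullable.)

Add FIRST(F)\{ε} = { b, k, z }; F is nullable, continue.
z is a terminal; add {z} and stop.

{ b, k, z }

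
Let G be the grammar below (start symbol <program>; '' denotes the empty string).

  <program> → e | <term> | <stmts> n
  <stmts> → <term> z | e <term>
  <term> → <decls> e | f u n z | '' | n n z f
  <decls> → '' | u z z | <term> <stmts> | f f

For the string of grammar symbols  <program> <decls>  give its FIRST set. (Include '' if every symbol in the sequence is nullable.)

Add FIRST(<program>)\{''} = { e, f, n, u, z }; <program> is nullable, continue.
Add FIRST(<decls>)\{''} = { e, f, n, u, z }; <decls> is nullable, continue.
Every symbol is nullable, so include ''.

{ e, f, n, u, z, '' }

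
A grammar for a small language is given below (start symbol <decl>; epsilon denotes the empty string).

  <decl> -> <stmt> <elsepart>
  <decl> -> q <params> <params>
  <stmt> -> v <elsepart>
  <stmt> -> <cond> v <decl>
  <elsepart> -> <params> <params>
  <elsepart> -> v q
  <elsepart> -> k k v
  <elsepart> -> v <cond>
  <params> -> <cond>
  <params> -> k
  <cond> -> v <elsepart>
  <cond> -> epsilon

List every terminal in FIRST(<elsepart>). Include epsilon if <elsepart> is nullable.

{ k, v, epsilon }

From <elsepart> -> <params> <params>: <params>, <params> nullable, take FIRST(<params>) ∪ FIRST(<params>) = { k, v }; also epsilon since the whole RHS is nullable.
<elsepart> -> v q contributes {v}.
<elsepart> -> k k v contributes {k}.
<elsepart> -> v <cond> contributes {v}.
Union: FIRST(<elsepart>) = { k, v, epsilon }.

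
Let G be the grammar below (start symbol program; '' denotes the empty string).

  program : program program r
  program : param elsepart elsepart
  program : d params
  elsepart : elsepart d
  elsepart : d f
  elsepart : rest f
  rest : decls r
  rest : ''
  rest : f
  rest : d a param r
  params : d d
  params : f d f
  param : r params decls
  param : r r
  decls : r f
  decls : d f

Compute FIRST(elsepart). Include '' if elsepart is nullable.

{ d, f, r }

From elsepart : elsepart d: add FIRST(elsepart) = { d, f, r }.
elsepart : d f contributes {d}.
From elsepart : rest f: rest nullable, take FIRST(rest) ∪ {f} = { d, f, r }.
Union: FIRST(elsepart) = { d, f, r }.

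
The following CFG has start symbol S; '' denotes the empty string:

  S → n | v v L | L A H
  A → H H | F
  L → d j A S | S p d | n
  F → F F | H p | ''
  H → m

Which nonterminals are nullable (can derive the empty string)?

{ A, F }

Directly nullable (have an ''-production): F.
A → F with every symbol nullable, so A is nullable.
No other nonterminal has a production whose RHS symbols are all nullable.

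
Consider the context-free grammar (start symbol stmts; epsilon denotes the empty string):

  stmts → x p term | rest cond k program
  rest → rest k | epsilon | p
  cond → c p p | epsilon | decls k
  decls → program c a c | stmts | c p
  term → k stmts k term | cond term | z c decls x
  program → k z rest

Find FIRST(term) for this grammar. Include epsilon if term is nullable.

{ c, k, p, x, z }

term → k stmts k term contributes {k}.
From term → cond term: cond nullable, take FIRST(cond) ∪ FIRST(term) = { c, k, p, x, z }.
term → z c decls x contributes {z}.
Union: FIRST(term) = { c, k, p, x, z }.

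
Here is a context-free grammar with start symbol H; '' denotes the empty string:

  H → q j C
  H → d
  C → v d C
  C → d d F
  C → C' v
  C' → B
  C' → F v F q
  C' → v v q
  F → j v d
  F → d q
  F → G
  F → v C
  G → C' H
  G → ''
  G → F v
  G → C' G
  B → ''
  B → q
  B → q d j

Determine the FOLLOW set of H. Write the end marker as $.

H is the start symbol, so $ ∈ FOLLOW(H).
In G → C' H: H is at the end, add FOLLOW(G) = { $, q, v }.
Union: FOLLOW(H) = { $, q, v }.

{ $, q, v }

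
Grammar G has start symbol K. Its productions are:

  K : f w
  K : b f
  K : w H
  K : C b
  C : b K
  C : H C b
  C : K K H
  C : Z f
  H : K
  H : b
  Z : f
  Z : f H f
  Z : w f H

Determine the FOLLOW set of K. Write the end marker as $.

K is the start symbol, so $ ∈ FOLLOW(K).
In C : b K: K is at the end, add FOLLOW(C) = { b }.
In C : K K H: add FIRST(K H) = { b, f, w }.
In C : K K H: add FIRST(H) = { b, f, w }.
In H : K: K is at the end, add FOLLOW(H) = { $, b, f, w }.
Union: FOLLOW(K) = { $, b, f, w }.

{ $, b, f, w }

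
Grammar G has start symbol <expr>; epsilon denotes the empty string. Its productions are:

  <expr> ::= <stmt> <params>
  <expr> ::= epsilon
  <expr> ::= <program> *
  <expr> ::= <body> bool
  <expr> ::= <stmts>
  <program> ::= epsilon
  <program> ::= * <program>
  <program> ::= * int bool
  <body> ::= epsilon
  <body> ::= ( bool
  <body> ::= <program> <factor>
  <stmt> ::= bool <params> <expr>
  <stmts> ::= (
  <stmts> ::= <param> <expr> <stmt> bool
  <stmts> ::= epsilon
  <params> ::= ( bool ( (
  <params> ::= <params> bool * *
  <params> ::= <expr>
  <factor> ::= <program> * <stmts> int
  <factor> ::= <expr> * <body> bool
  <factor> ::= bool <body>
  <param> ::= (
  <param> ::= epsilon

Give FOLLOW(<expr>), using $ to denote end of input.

<expr> is the start symbol, so $ ∈ FOLLOW(<expr>).
In <stmt> ::= bool <params> <expr>: <expr> is at the end, add FOLLOW(<stmt>) = { $, (, *, bool }.
In <stmts> ::= <param> <expr> <stmt> bool: add FIRST(<stmt> bool) = { bool }.
In <params> ::= <expr>: <expr> is at the end, add FOLLOW(<params>) = { $, (, *, bool }.
In <factor> ::= <expr> * <body> bool: add FIRST(* <body> bool) = { * }.
Union: FOLLOW(<expr>) = { $, (, *, bool }.

{ $, (, *, bool }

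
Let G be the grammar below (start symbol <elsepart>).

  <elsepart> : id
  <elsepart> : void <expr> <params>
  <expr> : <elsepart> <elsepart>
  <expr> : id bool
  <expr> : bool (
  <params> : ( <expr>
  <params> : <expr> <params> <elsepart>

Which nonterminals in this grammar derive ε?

{ } (none)

No nonterminal has an empty production or an RHS whose symbols are all nullable.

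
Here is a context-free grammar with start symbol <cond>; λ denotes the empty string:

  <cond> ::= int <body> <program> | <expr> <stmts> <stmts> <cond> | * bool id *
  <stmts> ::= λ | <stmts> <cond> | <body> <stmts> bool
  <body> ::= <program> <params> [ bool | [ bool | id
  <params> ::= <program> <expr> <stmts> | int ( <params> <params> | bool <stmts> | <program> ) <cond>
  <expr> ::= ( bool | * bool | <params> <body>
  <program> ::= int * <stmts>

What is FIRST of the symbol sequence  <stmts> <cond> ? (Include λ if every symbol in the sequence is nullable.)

Add FIRST(<stmts>)\{λ} = { (, *, [, bool, id, int }; <stmts> is nullable, continue.
Add FIRST(<cond>) = { (, *, bool, int }; <cond> is not nullable, stop.

{ (, *, [, bool, id, int }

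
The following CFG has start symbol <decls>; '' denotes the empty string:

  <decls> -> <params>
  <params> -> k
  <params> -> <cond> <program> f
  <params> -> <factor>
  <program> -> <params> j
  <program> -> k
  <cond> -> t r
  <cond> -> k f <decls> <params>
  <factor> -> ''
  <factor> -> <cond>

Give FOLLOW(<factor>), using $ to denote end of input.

{ $, j, k, t }

In <params> -> <factor>: <factor> is at the end, add FOLLOW(<params>) = { $, j, k, t }.
Union: FOLLOW(<factor>) = { $, j, k, t }.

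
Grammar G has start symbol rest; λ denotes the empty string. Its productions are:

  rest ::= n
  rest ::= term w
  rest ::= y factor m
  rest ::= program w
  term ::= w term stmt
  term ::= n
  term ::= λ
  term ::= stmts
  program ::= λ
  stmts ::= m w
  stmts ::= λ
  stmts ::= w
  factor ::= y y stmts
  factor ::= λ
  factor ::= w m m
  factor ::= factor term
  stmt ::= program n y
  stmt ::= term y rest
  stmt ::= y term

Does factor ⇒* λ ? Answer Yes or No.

Yes

factor has an λ-production, so factor ⇒ λ.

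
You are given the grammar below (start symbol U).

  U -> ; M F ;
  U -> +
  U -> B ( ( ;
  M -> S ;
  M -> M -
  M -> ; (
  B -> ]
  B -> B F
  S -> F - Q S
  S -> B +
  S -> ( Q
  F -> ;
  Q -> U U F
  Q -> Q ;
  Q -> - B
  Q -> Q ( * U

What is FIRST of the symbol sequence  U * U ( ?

Add FIRST(U) = { +, ;, ] }; U is not nullable, stop.

{ +, ;, ] }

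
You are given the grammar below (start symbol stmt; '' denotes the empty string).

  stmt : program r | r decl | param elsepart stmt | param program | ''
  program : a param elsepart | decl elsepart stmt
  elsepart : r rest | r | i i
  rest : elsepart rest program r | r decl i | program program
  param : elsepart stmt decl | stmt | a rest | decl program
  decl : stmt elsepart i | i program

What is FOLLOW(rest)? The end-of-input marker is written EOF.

{ EOF, a, i, r }

In elsepart : r rest: rest is at the end, add FOLLOW(elsepart) = { EOF, a, i, r }.
In rest : elsepart rest program r: add FIRST(program r) = { a, i, r }.
In param : a rest: rest is at the end, add FOLLOW(param) = { a, i, r }.
Union: FOLLOW(rest) = { EOF, a, i, r }.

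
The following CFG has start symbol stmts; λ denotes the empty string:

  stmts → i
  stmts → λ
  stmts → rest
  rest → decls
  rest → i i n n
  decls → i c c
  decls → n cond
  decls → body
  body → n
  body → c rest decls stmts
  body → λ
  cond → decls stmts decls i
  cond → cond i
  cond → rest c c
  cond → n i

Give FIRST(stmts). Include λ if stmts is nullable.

{ c, i, n, λ }

stmts → i contributes {i}.
stmts → λ contributes λ.
From stmts → rest: add FIRST(rest) = { c, i, n, λ } (including λ since rest is nullable).
Union: FIRST(stmts) = { c, i, n, λ }.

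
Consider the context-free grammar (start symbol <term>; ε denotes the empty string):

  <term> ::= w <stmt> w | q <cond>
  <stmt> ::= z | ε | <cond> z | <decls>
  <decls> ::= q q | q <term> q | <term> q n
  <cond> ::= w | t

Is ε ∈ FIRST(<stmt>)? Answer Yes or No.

<stmt> has an ε-production, so <stmt> ⇒ ε.

Yes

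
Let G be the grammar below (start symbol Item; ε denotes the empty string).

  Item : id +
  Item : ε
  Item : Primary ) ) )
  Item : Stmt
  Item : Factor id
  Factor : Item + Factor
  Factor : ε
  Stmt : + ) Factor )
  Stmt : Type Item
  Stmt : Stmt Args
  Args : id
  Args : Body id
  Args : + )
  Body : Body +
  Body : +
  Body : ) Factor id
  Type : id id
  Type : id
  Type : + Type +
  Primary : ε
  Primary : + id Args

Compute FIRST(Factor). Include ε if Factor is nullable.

From Factor : Item + Factor: Item nullable, take FIRST(Item) ∪ {+} = { ), +, id }.
Factor : ε contributes ε.
Union: FIRST(Factor) = { ), +, id, ε }.

{ ), +, id, ε }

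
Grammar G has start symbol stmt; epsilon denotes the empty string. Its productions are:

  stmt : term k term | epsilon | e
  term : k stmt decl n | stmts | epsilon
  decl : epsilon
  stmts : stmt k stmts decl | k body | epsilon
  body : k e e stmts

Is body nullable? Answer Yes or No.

No

Nullable nonterminals: decl, stmt, stmts, term.
No production of body has an RHS whose symbols are all nullable, so body is not nullable.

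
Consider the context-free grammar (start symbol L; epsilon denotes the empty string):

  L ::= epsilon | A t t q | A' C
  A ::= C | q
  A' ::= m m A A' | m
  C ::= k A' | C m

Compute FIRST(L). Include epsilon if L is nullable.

{ k, m, q, epsilon }

L ::= epsilon contributes epsilon.
From L ::= A t t q: add FIRST(A) = { k, q }.
From L ::= A' C: add FIRST(A') = { m }.
Union: FIRST(L) = { k, m, q, epsilon }.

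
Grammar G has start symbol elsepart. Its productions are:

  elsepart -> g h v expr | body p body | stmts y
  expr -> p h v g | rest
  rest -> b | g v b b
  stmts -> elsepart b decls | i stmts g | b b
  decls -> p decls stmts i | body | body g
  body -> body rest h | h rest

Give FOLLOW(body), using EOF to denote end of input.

{ EOF, b, g, h, i, p, y }

In elsepart -> body p body: add FIRST(p body) = { p }.
In elsepart -> body p body: body is at the end, add FOLLOW(elsepart) = { EOF, b }.
In decls -> body: body is at the end, add FOLLOW(decls) = { b, g, h, i, y }.
In decls -> body g: add FIRST(g) = { g }.
In body -> body rest h: add FIRST(rest h) = { b, g }.
Union: FOLLOW(body) = { EOF, b, g, h, i, p, y }.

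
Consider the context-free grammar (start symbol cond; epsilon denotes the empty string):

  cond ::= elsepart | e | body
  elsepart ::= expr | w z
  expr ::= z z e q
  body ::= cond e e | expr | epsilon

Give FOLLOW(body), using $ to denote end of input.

In cond ::= body: body is at the end, add FOLLOW(cond) = { $, e }.
Union: FOLLOW(body) = { $, e }.

{ $, e }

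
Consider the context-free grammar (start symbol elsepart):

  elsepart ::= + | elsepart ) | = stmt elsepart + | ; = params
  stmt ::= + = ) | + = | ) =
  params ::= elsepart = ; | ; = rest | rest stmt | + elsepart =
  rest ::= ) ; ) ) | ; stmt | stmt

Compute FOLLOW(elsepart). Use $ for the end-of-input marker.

{ $, ), +, = }

elsepart is the start symbol, so $ ∈ FOLLOW(elsepart).
In elsepart ::= elsepart ): add FIRST()) = { ) }.
In elsepart ::= = stmt elsepart +: add FIRST(+) = { + }.
In params ::= elsepart = ;: add FIRST(= ;) = { = }.
In params ::= + elsepart =: add FIRST(=) = { = }.
Union: FOLLOW(elsepart) = { $, ), +, = }.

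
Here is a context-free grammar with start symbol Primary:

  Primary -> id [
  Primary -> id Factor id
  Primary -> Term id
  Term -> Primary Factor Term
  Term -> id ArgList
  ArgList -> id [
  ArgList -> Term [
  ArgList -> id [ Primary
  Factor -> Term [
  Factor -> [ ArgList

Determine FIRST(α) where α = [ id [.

[ is a terminal; add {[} and stop.

{ [ }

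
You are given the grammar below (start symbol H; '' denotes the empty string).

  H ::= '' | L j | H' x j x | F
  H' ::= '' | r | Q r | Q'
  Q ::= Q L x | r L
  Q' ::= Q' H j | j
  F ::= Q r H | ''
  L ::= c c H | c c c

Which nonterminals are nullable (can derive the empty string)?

{ F, H, H' }

Directly nullable (have an ''-production): H, H', F.
No other nonterminal has a production whose RHS symbols are all nullable.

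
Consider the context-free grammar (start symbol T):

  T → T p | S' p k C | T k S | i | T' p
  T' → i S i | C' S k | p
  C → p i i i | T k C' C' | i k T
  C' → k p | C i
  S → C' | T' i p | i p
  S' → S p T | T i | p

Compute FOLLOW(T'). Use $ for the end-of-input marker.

In T → T' p: add FIRST(p) = { p }.
In S → T' i p: add FIRST(i p) = { i }.
Union: FOLLOW(T') = { i, p }.

{ i, p }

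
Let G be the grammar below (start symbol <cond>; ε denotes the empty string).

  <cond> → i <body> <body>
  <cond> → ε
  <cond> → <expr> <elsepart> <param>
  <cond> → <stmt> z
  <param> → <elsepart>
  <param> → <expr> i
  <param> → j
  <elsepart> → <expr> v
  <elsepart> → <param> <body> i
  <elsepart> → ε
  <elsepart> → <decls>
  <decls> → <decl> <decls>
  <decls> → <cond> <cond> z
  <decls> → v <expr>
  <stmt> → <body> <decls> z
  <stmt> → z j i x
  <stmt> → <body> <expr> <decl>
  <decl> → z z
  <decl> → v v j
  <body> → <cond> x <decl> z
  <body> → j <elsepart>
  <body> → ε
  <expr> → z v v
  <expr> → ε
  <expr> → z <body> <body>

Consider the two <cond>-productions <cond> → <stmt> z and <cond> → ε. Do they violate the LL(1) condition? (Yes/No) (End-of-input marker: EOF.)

FIRST(<stmt> z) = { i, j, v, x, z } and FIRST(ε) = { ε }.
The second alternative is nullable and FOLLOW(<cond>) = { EOF, i, j, v, x, z } shares i with FIRST of the first — conflict.

Yes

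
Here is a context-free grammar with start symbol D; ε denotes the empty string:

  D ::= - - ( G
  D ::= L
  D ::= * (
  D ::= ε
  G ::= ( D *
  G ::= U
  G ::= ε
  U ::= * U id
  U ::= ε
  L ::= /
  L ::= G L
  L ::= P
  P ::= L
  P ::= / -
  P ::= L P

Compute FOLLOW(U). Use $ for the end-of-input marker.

{ $, (, *, /, id }

In G ::= U: U is at the end, add FOLLOW(G) = { $, (, *, / }.
In U ::= * U id: add FIRST(id) = { id }.
Union: FOLLOW(U) = { $, (, *, /, id }.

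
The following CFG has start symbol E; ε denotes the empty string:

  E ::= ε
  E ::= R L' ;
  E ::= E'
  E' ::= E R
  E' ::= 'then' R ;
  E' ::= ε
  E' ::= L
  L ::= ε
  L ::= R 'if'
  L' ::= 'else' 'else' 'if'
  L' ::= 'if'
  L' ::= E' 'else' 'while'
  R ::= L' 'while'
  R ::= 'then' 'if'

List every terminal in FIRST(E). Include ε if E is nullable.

{ 'else', 'if', 'then', ε }

E ::= ε contributes ε.
From E ::= R L' ;: add FIRST(R) = { 'else', 'if', 'then' }.
From E ::= E': add FIRST(E') = { 'else', 'if', 'then', ε } (including ε since E' is nullable).
Union: FIRST(E) = { 'else', 'if', 'then', ε }.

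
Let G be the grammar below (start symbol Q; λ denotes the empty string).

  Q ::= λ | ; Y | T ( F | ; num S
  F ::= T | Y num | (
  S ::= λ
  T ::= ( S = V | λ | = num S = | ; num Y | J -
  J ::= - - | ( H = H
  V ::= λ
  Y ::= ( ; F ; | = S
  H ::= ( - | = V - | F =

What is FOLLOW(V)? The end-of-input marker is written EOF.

In T ::= ( S = V: V is at the end, add FOLLOW(T) = { EOF, (, ;, = }.
In H ::= = V -: add FIRST(-) = { - }.
Union: FOLLOW(V) = { EOF, (, -, ;, = }.

{ EOF, (, -, ;, = }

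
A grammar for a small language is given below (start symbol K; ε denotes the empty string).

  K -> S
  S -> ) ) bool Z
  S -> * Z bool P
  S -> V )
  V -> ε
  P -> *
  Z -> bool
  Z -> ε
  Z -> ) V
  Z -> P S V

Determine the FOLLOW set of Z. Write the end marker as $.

{ $, bool }

In S -> ) ) bool Z: Z is at the end, add FOLLOW(S) = { $, bool }.
In S -> * Z bool P: add FIRST(bool P) = { bool }.
Union: FOLLOW(Z) = { $, bool }.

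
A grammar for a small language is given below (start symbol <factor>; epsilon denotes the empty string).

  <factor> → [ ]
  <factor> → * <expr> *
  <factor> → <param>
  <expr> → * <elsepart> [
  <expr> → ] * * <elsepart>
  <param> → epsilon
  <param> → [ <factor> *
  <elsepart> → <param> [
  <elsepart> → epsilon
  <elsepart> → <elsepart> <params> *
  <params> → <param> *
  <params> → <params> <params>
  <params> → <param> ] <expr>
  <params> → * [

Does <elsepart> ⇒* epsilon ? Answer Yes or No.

<elsepart> has an epsilon-production, so <elsepart> ⇒ epsilon.

Yes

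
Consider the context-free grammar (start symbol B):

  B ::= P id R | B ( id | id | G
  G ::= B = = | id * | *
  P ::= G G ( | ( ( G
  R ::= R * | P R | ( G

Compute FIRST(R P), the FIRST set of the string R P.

{ (, *, id }

Add FIRST(R) = { (, *, id }; R is not nullable, stop.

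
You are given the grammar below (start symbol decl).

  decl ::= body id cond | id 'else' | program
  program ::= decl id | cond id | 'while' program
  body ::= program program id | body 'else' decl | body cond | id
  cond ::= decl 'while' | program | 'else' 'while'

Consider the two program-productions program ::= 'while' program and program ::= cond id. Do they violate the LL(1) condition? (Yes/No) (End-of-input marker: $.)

Yes

FIRST('while' program) = { 'while' } and FIRST(cond id) = { 'else', 'while', id }.
Both contain 'while', so the two alternatives are not disjoint — LL(1) conflict.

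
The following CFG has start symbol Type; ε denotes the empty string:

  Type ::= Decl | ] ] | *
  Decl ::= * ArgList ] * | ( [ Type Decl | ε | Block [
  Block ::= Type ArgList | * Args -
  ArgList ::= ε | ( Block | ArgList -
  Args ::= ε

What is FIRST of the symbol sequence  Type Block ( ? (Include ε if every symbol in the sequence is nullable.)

{ (, *, -, [, ] }

Add FIRST(Type)\{ε} = { (, *, -, [, ] }; Type is nullable, continue.
Add FIRST(Block)\{ε} = { (, *, -, [, ] }; Block is nullable, continue.
( is a terminal; add {(} and stop.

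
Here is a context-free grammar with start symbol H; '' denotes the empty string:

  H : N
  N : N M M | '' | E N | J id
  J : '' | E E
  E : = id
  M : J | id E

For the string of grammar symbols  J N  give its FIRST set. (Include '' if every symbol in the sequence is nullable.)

{ =, id, '' }

Add FIRST(J)\{''} = { = }; J is nullable, continue.
Add FIRST(N)\{''} = { =, id }; N is nullable, continue.
Every symbol is nullable, so include ''.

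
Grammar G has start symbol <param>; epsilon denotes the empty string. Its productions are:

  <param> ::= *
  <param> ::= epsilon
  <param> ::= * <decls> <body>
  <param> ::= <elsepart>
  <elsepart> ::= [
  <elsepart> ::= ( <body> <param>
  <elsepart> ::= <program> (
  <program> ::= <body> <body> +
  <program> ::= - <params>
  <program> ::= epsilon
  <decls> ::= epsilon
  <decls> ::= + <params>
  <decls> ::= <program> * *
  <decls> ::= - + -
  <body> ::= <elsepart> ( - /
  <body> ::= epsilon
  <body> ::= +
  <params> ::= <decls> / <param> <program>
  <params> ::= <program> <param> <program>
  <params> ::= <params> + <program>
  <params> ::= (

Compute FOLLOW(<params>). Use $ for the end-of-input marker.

In <program> ::= - <params>: <params> is at the end, add FOLLOW(<program>) = { $, (, *, +, -, /, [ }.
In <decls> ::= + <params>: <params> is at the end, add FOLLOW(<decls>) = { $, (, *, +, -, /, [ }.
In <params> ::= <params> + <program>: add FIRST(+ <program>) = { + }.
Union: FOLLOW(<params>) = { $, (, *, +, -, /, [ }.

{ $, (, *, +, -, /, [ }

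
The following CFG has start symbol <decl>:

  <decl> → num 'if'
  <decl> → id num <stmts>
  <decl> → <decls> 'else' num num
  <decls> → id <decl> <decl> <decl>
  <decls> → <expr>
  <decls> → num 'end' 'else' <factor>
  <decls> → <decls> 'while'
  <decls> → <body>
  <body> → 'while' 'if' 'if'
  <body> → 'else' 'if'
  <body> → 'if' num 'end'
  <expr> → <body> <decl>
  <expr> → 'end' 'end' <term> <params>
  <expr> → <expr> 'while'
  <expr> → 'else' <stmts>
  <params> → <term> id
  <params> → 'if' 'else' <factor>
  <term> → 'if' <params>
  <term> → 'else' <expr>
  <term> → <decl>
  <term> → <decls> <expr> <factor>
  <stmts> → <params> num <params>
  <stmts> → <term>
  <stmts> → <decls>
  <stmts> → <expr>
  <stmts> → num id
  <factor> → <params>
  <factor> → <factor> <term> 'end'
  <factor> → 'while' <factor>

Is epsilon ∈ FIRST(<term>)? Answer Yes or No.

No

No nonterminal in this grammar is nullable.
No production of <term> has an RHS whose symbols are all nullable, so <term> is not nullable.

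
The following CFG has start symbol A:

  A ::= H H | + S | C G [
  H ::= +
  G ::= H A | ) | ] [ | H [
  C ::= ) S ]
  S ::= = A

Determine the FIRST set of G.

From G ::= H A: add FIRST(H) = { + }.
G ::= ) contributes {)}.
G ::= ] [ contributes {]}.
From G ::= H [: add FIRST(H) = { + }.
Union: FIRST(G) = { ), +, ] }.

{ ), +, ] }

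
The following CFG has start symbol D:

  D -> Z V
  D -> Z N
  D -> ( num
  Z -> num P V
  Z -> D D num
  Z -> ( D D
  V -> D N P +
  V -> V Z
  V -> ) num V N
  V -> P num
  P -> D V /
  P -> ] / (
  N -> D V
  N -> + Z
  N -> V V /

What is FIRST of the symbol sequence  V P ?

Add FIRST(V) = { (, ), ], num }; V is not nullable, stop.

{ (, ), ], num }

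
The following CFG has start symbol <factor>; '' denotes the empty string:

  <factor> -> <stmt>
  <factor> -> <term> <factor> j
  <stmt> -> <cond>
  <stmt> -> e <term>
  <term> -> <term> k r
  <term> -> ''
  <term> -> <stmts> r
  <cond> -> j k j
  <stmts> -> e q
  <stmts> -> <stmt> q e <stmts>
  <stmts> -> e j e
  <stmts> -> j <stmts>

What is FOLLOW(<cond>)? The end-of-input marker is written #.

In <stmt> -> <cond>: <cond> is at the end, add FOLLOW(<stmt>) = { #, j, q }.
Union: FOLLOW(<cond>) = { #, j, q }.

{ #, j, q }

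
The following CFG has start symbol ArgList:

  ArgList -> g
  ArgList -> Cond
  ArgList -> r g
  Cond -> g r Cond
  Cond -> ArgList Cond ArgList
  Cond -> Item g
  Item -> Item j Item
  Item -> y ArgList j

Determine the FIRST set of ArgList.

ArgList -> g contributes {g}.
From ArgList -> Cond: add FIRST(Cond) = { g, r, y }.
ArgList -> r g contributes {r}.
Union: FIRST(ArgList) = { g, r, y }.

{ g, r, y }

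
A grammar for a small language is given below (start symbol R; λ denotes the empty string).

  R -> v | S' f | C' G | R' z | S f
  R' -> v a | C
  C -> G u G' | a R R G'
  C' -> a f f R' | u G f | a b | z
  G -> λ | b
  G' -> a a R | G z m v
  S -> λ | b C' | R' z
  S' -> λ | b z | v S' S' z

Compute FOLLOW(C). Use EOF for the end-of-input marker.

{ EOF, a, b, f, u, v, z }

In R' -> C: C is at the end, add FOLLOW(R') = { EOF, a, b, f, u, v, z }.
Union: FOLLOW(C) = { EOF, a, b, f, u, v, z }.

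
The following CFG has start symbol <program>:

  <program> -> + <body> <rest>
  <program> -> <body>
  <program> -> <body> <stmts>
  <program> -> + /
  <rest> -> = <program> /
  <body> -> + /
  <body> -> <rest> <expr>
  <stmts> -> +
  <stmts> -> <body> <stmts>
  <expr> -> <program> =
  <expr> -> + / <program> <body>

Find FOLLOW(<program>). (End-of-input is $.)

{ $, +, /, = }

<program> is the start symbol, so $ ∈ FOLLOW(<program>).
In <rest> -> = <program> /: add FIRST(/) = { / }.
In <expr> -> <program> =: add FIRST(=) = { = }.
In <expr> -> + / <program> <body>: add FIRST(<body>) = { +, = }.
Union: FOLLOW(<program>) = { $, +, /, = }.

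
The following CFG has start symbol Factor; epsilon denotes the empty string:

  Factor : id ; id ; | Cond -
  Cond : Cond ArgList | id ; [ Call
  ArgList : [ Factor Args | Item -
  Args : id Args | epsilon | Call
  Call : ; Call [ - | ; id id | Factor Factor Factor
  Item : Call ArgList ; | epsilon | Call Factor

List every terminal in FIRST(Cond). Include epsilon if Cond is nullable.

{ id }

From Cond : Cond ArgList: add FIRST(Cond) = { id }.
Cond : id ; [ Call contributes {id}.
Union: FIRST(Cond) = { id }.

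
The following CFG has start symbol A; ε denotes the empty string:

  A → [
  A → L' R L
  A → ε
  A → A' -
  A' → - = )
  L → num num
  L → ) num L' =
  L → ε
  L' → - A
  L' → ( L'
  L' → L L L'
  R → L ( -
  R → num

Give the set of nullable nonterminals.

Directly nullable (have an ε-production): A, L.
No other nonterminal has a production whose RHS symbols are all nullable.

{ A, L }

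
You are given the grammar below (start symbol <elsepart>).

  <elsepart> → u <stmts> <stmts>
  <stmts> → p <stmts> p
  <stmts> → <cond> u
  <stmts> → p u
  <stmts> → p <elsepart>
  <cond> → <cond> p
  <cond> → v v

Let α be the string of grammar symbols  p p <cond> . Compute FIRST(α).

p is a terminal; add {p} and stop.

{ p }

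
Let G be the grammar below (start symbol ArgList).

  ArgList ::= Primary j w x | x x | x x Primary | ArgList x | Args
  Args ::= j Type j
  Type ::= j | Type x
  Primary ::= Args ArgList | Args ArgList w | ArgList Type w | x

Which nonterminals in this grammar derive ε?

No nonterminal has an empty production or an RHS whose symbols are all nullable.

{ } (none)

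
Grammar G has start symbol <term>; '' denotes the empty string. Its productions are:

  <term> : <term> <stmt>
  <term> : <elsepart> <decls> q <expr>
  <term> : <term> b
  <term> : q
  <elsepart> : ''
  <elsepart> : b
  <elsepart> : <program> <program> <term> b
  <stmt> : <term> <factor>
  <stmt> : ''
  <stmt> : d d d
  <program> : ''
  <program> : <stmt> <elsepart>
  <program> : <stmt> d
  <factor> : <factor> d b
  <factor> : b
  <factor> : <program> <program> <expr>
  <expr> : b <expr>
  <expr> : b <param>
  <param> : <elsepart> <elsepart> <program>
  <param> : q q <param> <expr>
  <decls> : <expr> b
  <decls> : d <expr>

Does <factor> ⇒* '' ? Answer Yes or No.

No

Nullable nonterminals: <elsepart>, <param>, <program>, <stmt>.
No production of <factor> has an RHS whose symbols are all nullable, so <factor> is not nullable.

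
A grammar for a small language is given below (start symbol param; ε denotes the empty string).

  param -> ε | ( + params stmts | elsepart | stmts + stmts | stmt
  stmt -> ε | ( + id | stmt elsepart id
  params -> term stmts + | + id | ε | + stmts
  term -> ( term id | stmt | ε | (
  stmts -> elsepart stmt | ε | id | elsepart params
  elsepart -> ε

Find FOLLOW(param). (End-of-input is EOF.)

{ EOF }

param is the start symbol, so EOF ∈ FOLLOW(param).
Union: FOLLOW(param) = { EOF }.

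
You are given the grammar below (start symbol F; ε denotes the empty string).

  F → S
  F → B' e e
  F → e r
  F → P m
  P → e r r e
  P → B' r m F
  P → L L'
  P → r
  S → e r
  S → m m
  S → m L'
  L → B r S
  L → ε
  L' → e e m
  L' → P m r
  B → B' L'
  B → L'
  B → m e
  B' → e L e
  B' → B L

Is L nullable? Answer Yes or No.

Yes

L has an ε-production, so L ⇒ ε.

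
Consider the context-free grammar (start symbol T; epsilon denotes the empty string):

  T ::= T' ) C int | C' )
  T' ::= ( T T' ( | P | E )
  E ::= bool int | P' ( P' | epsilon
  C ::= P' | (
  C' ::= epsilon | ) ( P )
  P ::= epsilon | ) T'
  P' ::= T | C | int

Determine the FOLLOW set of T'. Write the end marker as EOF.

In T ::= T' ) C int: add FIRST() C int) = { ) }.
In T' ::= ( T T' (: add FIRST(() = { ( }.
In P ::= ) T': T' is at the end, add FOLLOW(P) = { (, ) }.
Union: FOLLOW(T') = { (, ) }.

{ (, ) }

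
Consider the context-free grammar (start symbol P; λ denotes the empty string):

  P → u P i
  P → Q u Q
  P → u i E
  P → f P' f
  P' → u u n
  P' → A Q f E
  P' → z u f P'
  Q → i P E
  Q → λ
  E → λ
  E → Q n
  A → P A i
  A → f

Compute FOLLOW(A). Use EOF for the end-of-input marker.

In P' → A Q f E: add FIRST(Q f E) = { f, i }.
In A → P A i: add FIRST(i) = { i }.
Union: FOLLOW(A) = { f, i }.

{ f, i }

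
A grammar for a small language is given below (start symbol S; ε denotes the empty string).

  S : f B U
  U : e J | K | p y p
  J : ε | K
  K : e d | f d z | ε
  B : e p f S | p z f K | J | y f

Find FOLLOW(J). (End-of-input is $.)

{ $, e, f, p }

In U : e J: J is at the end, add FOLLOW(U) = { $, e, f, p }.
In B : J: J is at the end, add FOLLOW(B) = { $, e, f, p }.
Union: FOLLOW(J) = { $, e, f, p }.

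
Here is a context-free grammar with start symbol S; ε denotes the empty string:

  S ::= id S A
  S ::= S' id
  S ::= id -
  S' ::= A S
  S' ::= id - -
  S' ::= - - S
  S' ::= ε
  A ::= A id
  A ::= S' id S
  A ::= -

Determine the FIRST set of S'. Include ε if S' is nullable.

From S' ::= A S: add FIRST(A) = { -, id }.
S' ::= id - - contributes {id}.
S' ::= - - S contributes {-}.
S' ::= ε contributes ε.
Union: FIRST(S') = { -, id, ε }.

{ -, id, ε }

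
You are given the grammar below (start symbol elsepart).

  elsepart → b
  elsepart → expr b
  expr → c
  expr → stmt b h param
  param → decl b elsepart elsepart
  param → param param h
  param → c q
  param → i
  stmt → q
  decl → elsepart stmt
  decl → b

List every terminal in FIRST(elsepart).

{ b, c, q }

elsepart → b contributes {b}.
From elsepart → expr b: add FIRST(expr) = { c, q }.
Union: FIRST(elsepart) = { b, c, q }.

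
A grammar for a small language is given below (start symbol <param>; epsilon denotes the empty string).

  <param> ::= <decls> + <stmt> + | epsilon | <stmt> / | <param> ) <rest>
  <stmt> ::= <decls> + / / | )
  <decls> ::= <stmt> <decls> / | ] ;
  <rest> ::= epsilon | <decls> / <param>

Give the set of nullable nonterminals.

{ <param>, <rest> }

Directly nullable (have an epsilon-production): <param>, <rest>.
No other nonterminal has a production whose RHS symbols are all nullable.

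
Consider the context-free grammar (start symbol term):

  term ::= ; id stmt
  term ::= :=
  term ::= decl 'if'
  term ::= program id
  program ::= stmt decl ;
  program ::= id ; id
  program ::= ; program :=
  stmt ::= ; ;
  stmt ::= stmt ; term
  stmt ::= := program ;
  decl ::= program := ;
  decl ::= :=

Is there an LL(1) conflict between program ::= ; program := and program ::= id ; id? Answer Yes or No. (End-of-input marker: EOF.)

FIRST(; program :=) = { ; } and FIRST(id ; id) = { id }.
The FIRST sets are disjoint and neither alternative is nullable — no conflict.

No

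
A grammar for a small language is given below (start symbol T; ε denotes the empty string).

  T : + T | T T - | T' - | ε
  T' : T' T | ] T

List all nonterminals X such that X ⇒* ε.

Directly nullable (have an ε-production): T.
No other nonterminal has a production whose RHS symbols are all nullable.

{ T }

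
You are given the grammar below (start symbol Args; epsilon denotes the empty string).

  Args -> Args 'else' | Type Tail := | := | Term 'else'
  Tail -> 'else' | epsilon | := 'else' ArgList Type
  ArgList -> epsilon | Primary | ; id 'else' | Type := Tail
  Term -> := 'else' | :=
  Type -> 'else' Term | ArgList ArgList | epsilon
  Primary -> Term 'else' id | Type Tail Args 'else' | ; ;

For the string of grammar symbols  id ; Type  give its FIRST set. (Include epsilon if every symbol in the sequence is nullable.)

{ id }

id is a terminal; add {id} and stop.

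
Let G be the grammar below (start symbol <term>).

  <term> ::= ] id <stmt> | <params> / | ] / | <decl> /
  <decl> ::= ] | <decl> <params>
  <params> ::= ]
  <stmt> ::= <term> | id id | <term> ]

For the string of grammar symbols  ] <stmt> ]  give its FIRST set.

] is a terminal; add {]} and stop.

{ ] }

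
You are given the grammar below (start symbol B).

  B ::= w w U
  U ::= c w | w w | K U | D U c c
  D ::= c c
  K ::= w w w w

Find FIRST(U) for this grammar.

{ c, w }

U ::= c w contributes {c}.
U ::= w w contributes {w}.
From U ::= K U: add FIRST(K) = { w }.
From U ::= D U c c: add FIRST(D) = { c }.
Union: FIRST(U) = { c, w }.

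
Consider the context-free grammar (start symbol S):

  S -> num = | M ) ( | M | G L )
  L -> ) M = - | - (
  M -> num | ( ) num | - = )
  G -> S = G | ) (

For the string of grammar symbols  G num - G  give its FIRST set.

{ (, ), -, num }

Add FIRST(G) = { (, ), -, num }; G is not nullable, stop.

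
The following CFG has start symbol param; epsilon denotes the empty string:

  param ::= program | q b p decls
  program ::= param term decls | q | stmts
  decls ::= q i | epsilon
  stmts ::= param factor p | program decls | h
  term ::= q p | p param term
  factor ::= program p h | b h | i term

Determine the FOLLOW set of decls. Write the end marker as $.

{ $, b, h, i, p, q }

In param ::= q b p decls: decls is at the end, add FOLLOW(param) = { $, b, h, i, p, q }.
In program ::= param term decls: decls is at the end, add FOLLOW(program) = { $, b, h, i, p, q }.
In stmts ::= program decls: decls is at the end, add FOLLOW(stmts) = { $, b, h, i, p, q }.
Union: FOLLOW(decls) = { $, b, h, i, p, q }.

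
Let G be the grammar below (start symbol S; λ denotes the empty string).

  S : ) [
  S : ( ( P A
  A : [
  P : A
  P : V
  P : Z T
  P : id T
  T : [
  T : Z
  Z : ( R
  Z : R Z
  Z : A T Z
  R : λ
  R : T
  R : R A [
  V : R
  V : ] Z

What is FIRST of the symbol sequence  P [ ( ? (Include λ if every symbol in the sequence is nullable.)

Add FIRST(P)\{λ} = { (, [, ], id }; P is nullable, continue.
[ is a terminal; add {[} and stop.

{ (, [, ], id }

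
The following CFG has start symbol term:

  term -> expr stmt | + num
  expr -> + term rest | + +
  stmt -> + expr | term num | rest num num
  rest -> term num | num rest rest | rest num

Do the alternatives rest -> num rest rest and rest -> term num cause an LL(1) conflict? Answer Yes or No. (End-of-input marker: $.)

No

FIRST(num rest rest) = { num } and FIRST(term num) = { + }.
The FIRST sets are disjoint and neither alternative is nullable — no conflict.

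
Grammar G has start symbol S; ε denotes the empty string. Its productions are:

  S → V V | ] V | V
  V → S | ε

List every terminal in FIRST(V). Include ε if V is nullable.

{ ], ε }

From V → S: add FIRST(S) = { ], ε } (including ε since S is nullable).
V → ε contributes ε.
Union: FIRST(V) = { ], ε }.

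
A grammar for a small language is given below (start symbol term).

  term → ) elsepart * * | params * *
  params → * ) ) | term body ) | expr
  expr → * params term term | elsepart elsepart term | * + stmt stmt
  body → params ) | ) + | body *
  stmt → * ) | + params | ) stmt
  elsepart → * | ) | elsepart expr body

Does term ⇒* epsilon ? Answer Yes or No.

No

No nonterminal in this grammar is nullable.
No production of term has an RHS whose symbols are all nullable, so term is not nullable.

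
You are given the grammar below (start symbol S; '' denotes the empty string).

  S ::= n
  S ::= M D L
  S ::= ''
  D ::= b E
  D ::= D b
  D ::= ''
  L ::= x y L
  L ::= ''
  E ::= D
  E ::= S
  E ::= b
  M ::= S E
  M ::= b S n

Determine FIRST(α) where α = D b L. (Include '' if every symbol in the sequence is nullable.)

Add FIRST(D)\{''} = { b }; D is nullable, continue.
b is a terminal; add {b} and stop.

{ b }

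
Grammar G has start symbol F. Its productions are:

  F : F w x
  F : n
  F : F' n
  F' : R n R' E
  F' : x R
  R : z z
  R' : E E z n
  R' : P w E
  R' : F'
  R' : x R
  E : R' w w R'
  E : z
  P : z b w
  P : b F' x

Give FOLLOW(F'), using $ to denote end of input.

In F : F' n: add FIRST(n) = { n }.
In R' : F': F' is at the end, add FOLLOW(R') = { b, n, w, x, z }.
In P : b F' x: add FIRST(x) = { x }.
Union: FOLLOW(F') = { b, n, w, x, z }.

{ b, n, w, x, z }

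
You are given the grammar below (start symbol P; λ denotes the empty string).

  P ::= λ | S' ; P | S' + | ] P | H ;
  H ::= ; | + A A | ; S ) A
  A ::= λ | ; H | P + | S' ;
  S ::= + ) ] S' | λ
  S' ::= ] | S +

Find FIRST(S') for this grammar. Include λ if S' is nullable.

S' ::= ] contributes {]}.
From S' ::= S +: S nullable, take FIRST(S) ∪ {+} = { + }.
Union: FIRST(S') = { +, ] }.

{ +, ] }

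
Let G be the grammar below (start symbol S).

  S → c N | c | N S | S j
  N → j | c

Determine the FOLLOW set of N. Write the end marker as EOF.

In S → c N: N is at the end, add FOLLOW(S) = { EOF, j }.
In S → N S: add FIRST(S) = { c, j }.
Union: FOLLOW(N) = { EOF, c, j }.

{ EOF, c, j }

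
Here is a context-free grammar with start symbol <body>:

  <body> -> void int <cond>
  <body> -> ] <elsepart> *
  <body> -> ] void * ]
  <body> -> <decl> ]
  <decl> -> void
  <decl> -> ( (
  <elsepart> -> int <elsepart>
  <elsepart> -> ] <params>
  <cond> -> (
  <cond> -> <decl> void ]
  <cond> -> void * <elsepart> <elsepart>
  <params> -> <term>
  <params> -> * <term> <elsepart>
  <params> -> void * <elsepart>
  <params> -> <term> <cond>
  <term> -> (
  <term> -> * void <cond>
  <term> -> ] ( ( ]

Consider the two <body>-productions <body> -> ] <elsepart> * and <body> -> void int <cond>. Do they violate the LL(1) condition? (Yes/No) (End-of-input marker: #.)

FIRST(] <elsepart> *) = { ] } and FIRST(void int <cond>) = { void }.
The FIRST sets are disjoint and neither alternative is nullable — no conflict.

No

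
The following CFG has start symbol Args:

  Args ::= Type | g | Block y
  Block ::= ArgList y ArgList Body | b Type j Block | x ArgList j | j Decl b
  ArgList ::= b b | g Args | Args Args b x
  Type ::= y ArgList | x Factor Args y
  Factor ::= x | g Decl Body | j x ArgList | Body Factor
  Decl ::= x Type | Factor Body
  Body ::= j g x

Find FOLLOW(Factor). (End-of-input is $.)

In Type ::= x Factor Args y: add FIRST(Args y) = { b, g, j, x, y }.
In Factor ::= Body Factor: Factor is at the end, add FOLLOW(Factor) = { b, g, j, x, y }.
In Decl ::= Factor Body: add FIRST(Body) = { j }.
Union: FOLLOW(Factor) = { b, g, j, x, y }.

{ b, g, j, x, y }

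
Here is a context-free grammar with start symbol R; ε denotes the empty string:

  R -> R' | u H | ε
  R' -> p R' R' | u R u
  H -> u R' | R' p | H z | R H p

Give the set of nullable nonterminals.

Directly nullable (have an ε-production): R.
No other nonterminal has a production whose RHS symbols are all nullable.

{ R }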